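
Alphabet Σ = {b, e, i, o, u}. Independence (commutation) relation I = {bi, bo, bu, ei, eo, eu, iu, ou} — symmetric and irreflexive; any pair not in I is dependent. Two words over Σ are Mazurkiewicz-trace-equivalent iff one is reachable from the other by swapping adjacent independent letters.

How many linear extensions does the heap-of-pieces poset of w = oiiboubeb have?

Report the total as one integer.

630

#0=o has no predecessor
#1=i depends on [0:o]
#2=i depends on [1:i]
#3=b has no predecessor
#4=o depends on [2:i]
#5=u has no predecessor
#6=b depends on [3:b]
#7=e depends on [6:b]
#8=b depends on [7:e]
sources: [0:o, 3:b, 5:u]
N(rest) = Σ N(rest − s) over sources s of rest; N(one piece) = 1:
  size 1 → [4]=1  [5]=1  [8]=1
  size 2 → [2,4]=1  [4,5]=2  [4,8]=2  [5,8]=2  [7,8]=1
  size 3 → [1,2,4]=1  [2,4,5]=3  [2,4,8]=3  [4,5,8]=6  [4,7,8]=3  [5,7,8]=3  [6,7,8]=1
  size 4 → [0,1,2,4]=1  [1,2,4,5]=4  [1,2,4,8]=4  [2,4,5,8]=12  [2,4,7,8]=6  [3,6,7,8]=1  [4,5,7,8]=12  [4,6,7,8]=4  [5,6,7,8]=4
  size 5 → [0,1,2,4,5]=5  [0,1,2,4,8]=5  [1,2,4,5,8]=20  [1,2,4,7,8]=10  [2,4,5,7,8]=30  [2,4,6,7,8]=10  [3,4,6,7,8]=5  [3,5,6,7,8]=5  [4,5,6,7,8]=20
  size 6 → [0,1,2,4,5,8]=30  [0,1,2,4,7,8]=15  [1,2,4,5,7,8]=60  [1,2,4,6,7,8]=20  [2,3,4,6,7,8]=15  [2,4,5,6,7,8]=60  [3,4,5,6,7,8]=30
  size 7 → [0,1,2,4,5,7,8]=105  [0,1,2,4,6,7,8]=35  [1,2,3,4,6,7,8]=35  [1,2,4,5,6,7,8]=140  [2,3,4,5,6,7,8]=105
  first=0(o) contributes 280
  first=3(b) contributes 280
  first=5(u) contributes 70
|[w]| = 630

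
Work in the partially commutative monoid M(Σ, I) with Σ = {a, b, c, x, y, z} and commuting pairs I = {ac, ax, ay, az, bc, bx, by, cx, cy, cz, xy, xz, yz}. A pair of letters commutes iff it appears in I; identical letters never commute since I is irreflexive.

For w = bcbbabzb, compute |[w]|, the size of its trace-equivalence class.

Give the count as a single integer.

0(b) covers ∅
1(c) covers ∅
2(b) covers 0:b
3(b) covers 2:b
4(a) covers 3:b
5(b) covers 4:a
6(z) covers 5:b
7(b) covers 6:z
floor of heap: 0:b, 1:c
completions by unplaced set U, small U first (add the entries for U minus each lowest piece of U):
  |U|=1: {1}:1  {7}:1
  |U|=2: {1,7}:2  {6,7}:1
  |U|=3: {1,6,7}:3  {5,6,7}:1
  |U|=4: {1,5,6,7}:4  {4,5,6,7}:1
  |U|=5: {1,4,5,6,7}:5  {3,4,5,6,7}:1
  |U|=6: {1,3,4,5,6,7}:6  {2,3,4,5,6,7}:1
  start at 0(b): 7
  start at 1(c): 1
sum over floor = 8

8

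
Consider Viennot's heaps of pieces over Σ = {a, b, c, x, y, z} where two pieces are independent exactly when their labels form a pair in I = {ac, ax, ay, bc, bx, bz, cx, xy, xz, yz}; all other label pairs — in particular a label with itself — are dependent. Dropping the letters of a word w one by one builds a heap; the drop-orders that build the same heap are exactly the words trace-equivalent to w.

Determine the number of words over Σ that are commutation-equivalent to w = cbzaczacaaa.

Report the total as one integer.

35

piece 0:c — minimal
piece 1:b — minimal
piece 2:z rests on {0:c}
piece 3:a rests on {1:b, 2:z}
piece 4:c rests on {2:z}
piece 5:z rests on {3:a, 4:c}
piece 6:a rests on {5:z}
piece 7:c rests on {5:z}
piece 8:a rests on {6:a}
piece 9:a rests on {8:a}
piece 10:a rests on {9:a}
minimal pieces: {0:c, 1:b}
ways to finish when only these pieces remain (= sum over removing one remaining piece with nothing left below it):
  1 left: {7}→1  {10}→1
  2 left: {7,10}→2  {9,10}→1
  3 left: {7,9,10}→3  {8,9,10}→1
  4 left: {6,8,9,10}→1  {7,8,9,10}→4
  5 left: {6,7,8,9,10}→5
  6 left: {5,6,7,8,9,10}→5
  7 left: {3,5,6,7,8,9,10}→5  {4,5,6,7,8,9,10}→5
  8 left: {1,3,5,6,7,8,9,10}→5  {3,4,5,6,7,8,9,10}→10
  9 left: {1,3,4,5,6,7,8,9,10}→15  {2,3,4,5,6,7,8,9,10}→10
  placing 0:c first → 25 extensions
  placing 1:b first → 10 extensions
total linear extensions = 35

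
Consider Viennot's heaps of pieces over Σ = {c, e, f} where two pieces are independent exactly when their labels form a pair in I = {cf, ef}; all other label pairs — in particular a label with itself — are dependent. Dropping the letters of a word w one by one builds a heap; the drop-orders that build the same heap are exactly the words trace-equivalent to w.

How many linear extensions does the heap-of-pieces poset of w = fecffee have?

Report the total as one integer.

#0=f has no predecessor
#1=e has no predecessor
#2=c depends on [1:e]
#3=f depends on [0:f]
#4=f depends on [3:f]
#5=e depends on [2:c]
#6=e depends on [5:e]
sources: [0:f, 1:e]
N(rest) = Σ N(rest − s) over sources s of rest; N(one piece) = 1:
  size 1 → [4]=1  [6]=1
  size 2 → [3,4]=1  [4,6]=2  [5,6]=1
  size 3 → [0,3,4]=1  [2,5,6]=1  [3,4,6]=3  [4,5,6]=3
  size 4 → [0,3,4,6]=4  [1,2,5,6]=1  [2,4,5,6]=4  [3,4,5,6]=6
  size 5 → [0,3,4,5,6]=10  [1,2,4,5,6]=5  [2,3,4,5,6]=10
  first=0(f) contributes 15
  first=1(e) contributes 20
|[w]| = 35

35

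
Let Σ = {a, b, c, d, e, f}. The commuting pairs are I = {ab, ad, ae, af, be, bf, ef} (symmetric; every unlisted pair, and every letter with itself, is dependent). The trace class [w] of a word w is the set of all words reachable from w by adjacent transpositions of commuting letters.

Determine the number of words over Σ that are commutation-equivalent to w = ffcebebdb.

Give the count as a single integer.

6

piece 0:f — minimal
piece 1:f rests on {0:f}
piece 2:c rests on {1:f}
piece 3:e rests on {2:c}
piece 4:b rests on {2:c}
piece 5:e rests on {3:e}
piece 6:b rests on {4:b}
piece 7:d rests on {5:e, 6:b}
piece 8:b rests on {7:d}
minimal pieces: {0:f}
ways to finish when only these pieces remain (= sum over removing one remaining piece with nothing left below it):
  1 left: {8}→1
  2 left: {7,8}→1
  3 left: {5,7,8}→1  {6,7,8}→1
  4 left: {3,5,7,8}→1  {4,6,7,8}→1  {5,6,7,8}→2
  5 left: {3,5,6,7,8}→3  {4,5,6,7,8}→3
  6 left: {3,4,5,6,7,8}→6
  7 left: {2,3,4,5,6,7,8}→6
  placing 0:f first → 6 extensions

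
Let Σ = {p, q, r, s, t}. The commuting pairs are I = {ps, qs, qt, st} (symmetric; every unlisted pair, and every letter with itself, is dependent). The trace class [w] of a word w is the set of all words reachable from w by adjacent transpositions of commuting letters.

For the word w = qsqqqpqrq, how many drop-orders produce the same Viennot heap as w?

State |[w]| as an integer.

7

piece 0:q — minimal
piece 1:s — minimal
piece 2:q rests on {0:q}
piece 3:q rests on {2:q}
piece 4:q rests on {3:q}
piece 5:p rests on {4:q}
piece 6:q rests on {5:p}
piece 7:r rests on {1:s, 6:q}
piece 8:q rests on {7:r}
minimal pieces: {0:q, 1:s}
ways to finish when only these pieces remain (= sum over removing one remaining piece with nothing left below it):
  1 left: {8}→1
  2 left: {7,8}→1
  3 left: {1,7,8}→1  {6,7,8}→1
  4 left: {1,6,7,8}→2  {5,6,7,8}→1
  5 left: {1,5,6,7,8}→3  {4,5,6,7,8}→1
  6 left: {1,4,5,6,7,8}→4  {3,4,5,6,7,8}→1
  7 left: {1,3,4,5,6,7,8}→5  {2,3,4,5,6,7,8}→1
  placing 0:q first → 6 extensions
  placing 1:s first → 1 extensions
total linear extensions = 7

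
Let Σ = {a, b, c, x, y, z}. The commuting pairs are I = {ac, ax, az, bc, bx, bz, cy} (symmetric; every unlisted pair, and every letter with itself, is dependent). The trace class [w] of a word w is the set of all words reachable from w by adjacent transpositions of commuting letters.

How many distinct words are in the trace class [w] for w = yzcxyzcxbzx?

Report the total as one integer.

6

#0=y has no predecessor
#1=z depends on [0:y]
#2=c depends on [1:z]
#3=x depends on [2:c]
#4=y depends on [3:x]
#5=z depends on [4:y]
#6=c depends on [5:z]
#7=x depends on [6:c]
#8=b depends on [4:y]
#9=z depends on [7:x]
#10=x depends on [9:z]
sources: [0:y]
N(rest) = Σ N(rest − s) over sources s of rest; N(one piece) = 1:
  size 1 → [8]=1  [10]=1
  size 2 → [8,10]=2  [9,10]=1
  size 3 → [7,9,10]=1  [8,9,10]=3
  size 4 → [6,7,9,10]=1  [7,8,9,10]=4
  size 5 → [5,6,7,9,10]=1  [6,7,8,9,10]=5
  size 6 → [5,6,7,8,9,10]=6
  size 7 → [4,5,6,7,8,9,10]=6
  size 8 → [3,4,5,6,7,8,9,10]=6
  size 9 → [2,3,4,5,6,7,8,9,10]=6
  first=0(y) contributes 6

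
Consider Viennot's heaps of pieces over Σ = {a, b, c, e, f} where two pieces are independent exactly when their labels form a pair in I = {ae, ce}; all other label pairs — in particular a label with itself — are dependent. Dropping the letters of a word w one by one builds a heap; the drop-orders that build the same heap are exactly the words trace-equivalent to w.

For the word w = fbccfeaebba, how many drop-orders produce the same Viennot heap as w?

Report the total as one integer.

3

#0=f has no predecessor
#1=b depends on [0:f]
#2=c depends on [1:b]
#3=c depends on [2:c]
#4=f depends on [3:c]
#5=e depends on [4:f]
#6=a depends on [4:f]
#7=e depends on [5:e]
#8=b depends on [6:a, 7:e]
#9=b depends on [8:b]
#10=a depends on [9:b]
sources: [0:f]
N(rest) = Σ N(rest − s) over sources s of rest; N(one piece) = 1:
  size 1 → [10]=1
  size 2 → [9,10]=1
  size 3 → [8,9,10]=1
  size 4 → [6,8,9,10]=1  [7,8,9,10]=1
  size 5 → [5,7,8,9,10]=1  [6,7,8,9,10]=2
  size 6 → [5,6,7,8,9,10]=3
  size 7 → [4,5,6,7,8,9,10]=3
  size 8 → [3,4,5,6,7,8,9,10]=3
  size 9 → [2,3,4,5,6,7,8,9,10]=3
  first=0(f) contributes 3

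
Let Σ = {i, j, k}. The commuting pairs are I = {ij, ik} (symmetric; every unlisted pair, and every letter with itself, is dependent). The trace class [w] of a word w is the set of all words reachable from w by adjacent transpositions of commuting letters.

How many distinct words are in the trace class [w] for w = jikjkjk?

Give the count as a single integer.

0(j) covers ∅
1(i) covers ∅
2(k) covers 0:j
3(j) covers 2:k
4(k) covers 3:j
5(j) covers 4:k
6(k) covers 5:j
floor of heap: 0:j, 1:i
completions by unplaced set U, small U first (add the entries for U minus each lowest piece of U):
  |U|=1: {1}:1  {6}:1
  |U|=2: {1,6}:2  {5,6}:1
  |U|=3: {1,5,6}:3  {4,5,6}:1
  |U|=4: {1,4,5,6}:4  {3,4,5,6}:1
  |U|=5: {1,3,4,5,6}:5  {2,3,4,5,6}:1
  start at 0(j): 6
  start at 1(i): 1
sum over floor = 7

7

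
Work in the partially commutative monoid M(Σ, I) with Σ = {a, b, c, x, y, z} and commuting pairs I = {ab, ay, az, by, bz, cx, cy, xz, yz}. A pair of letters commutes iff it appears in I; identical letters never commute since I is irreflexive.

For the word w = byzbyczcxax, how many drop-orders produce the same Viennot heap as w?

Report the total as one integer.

0(b) covers ∅
1(y) covers ∅
2(z) covers ∅
3(b) covers 0:b
4(y) covers 1:y
5(c) covers 2:z, 3:b
6(z) covers 5:c
7(c) covers 6:z
8(x) covers 3:b, 4:y
9(a) covers 7:c, 8:x
10(x) covers 9:a
floor of heap: 0:b, 1:y, 2:z
completions by unplaced set U, small U first (add the entries for U minus each lowest piece of U):
  |U|=1: {10}:1
  |U|=2: {9,10}:1
  |U|=3: {7,9,10}:1  {8,9,10}:1
  |U|=4: {4,8,9,10}:1  {6,7,9,10}:1  {7,8,9,10}:2
  |U|=5: {1,4,8,9,10}:1  {4,7,8,9,10}:3  {5,6,7,9,10}:1  {6,7,8,9,10}:3
  |U|=6: {1,4,7,8,9,10}:4  {2,5,6,7,9,10}:1  {4,6,7,8,9,10}:6  {5,6,7,8,9,10}:4
  |U|=7: {1,4,6,7,8,9,10}:10  {2,5,6,7,8,9,10}:5  {3,5,6,7,8,9,10}:4  {4,5,6,7,8,9,10}:10
  |U|=8: {0,3,5,6,7,8,9,10}:4  {1,4,5,6,7,8,9,10}:20  {2,3,5,6,7,8,9,10}:9  {2,4,5,6,7,8,9,10}:15  {3,4,5,6,7,8,9,10}:14
  |U|=9: {0,2,3,5,6,7,8,9,10}:13  {0,3,4,5,6,7,8,9,10}:18  {1,2,4,5,6,7,8,9,10}:35  {1,3,4,5,6,7,8,9,10}:34  {2,3,4,5,6,7,8,9,10}:38
  start at 0(b): 107
  start at 1(y): 69
  start at 2(z): 52
sum over floor = 228

228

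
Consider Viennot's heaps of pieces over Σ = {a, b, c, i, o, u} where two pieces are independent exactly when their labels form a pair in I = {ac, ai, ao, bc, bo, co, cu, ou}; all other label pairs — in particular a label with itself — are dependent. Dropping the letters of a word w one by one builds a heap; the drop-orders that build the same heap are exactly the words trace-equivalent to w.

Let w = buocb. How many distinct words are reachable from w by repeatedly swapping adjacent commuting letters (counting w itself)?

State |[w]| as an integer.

20

#0=b has no predecessor
#1=u depends on [0:b]
#2=o has no predecessor
#3=c has no predecessor
#4=b depends on [1:u]
sources: [0:b, 2:o, 3:c]
N(rest) = Σ N(rest − s) over sources s of rest; N(one piece) = 1:
  size 1 → [2]=1  [3]=1  [4]=1
  size 2 → [1,4]=1  [2,3]=2  [2,4]=2  [3,4]=2
  size 3 → [0,1,4]=1  [1,2,4]=3  [1,3,4]=3  [2,3,4]=6
  first=0(b) contributes 12
  first=2(o) contributes 4
  first=3(c) contributes 4
|[w]| = 20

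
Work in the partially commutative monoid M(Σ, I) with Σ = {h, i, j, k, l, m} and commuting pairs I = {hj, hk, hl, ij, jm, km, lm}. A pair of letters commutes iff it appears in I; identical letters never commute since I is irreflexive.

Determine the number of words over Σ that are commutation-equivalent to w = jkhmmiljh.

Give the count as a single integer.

piece 0:j — minimal
piece 1:k rests on {0:j}
piece 2:h — minimal
piece 3:m rests on {2:h}
piece 4:m rests on {3:m}
piece 5:i rests on {1:k, 4:m}
piece 6:l rests on {5:i}
piece 7:j rests on {6:l}
piece 8:h rests on {5:i}
minimal pieces: {0:j, 2:h}
ways to finish when only these pieces remain (= sum over removing one remaining piece with nothing left below it):
  1 left: {7}→1  {8}→1
  2 left: {6,7}→1  {7,8}→2
  3 left: {6,7,8}→3
  4 left: {5,6,7,8}→3
  5 left: {1,5,6,7,8}→3  {4,5,6,7,8}→3
  6 left: {0,1,5,6,7,8}→3  {1,4,5,6,7,8}→6  {3,4,5,6,7,8}→3
  7 left: {0,1,4,5,6,7,8}→9  {1,3,4,5,6,7,8}→9  {2,3,4,5,6,7,8}→3
  placing 0:j first → 12 extensions
  placing 2:h first → 18 extensions
total linear extensions = 30

30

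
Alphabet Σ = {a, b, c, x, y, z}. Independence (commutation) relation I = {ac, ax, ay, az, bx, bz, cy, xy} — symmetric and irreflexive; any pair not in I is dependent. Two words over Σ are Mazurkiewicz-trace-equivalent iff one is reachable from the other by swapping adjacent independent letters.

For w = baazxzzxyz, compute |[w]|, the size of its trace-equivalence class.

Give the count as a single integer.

drop 0:b onto floor
drop 1:a onto {0:b}
drop 2:a onto {1:a}
drop 3:z onto floor
drop 4:x onto {3:z}
drop 5:z onto {4:x}
drop 6:z onto {5:z}
drop 7:x onto {6:z}
drop 8:y onto {0:b, 6:z}
drop 9:z onto {7:x, 8:y}
ground layer = {0:b, 3:z}
drop-orders for the pieces not yet dropped (sum over which currently-grounded one goes next):
  1 to go: {2} 1  {9} 1
  2 to go: {1,2} 1  {2,9} 2  {7,9} 1  {8,9} 1
  3 to go: {1,2,9} 3  {2,7,9} 3  {2,8,9} 3  {7,8,9} 2
  4 to go: {1,2,7,9} 6  {1,2,8,9} 6  {2,7,8,9} 8  {6,7,8,9} 2
  5 to go: {0,1,2,8,9} 6  {1,2,7,8,9} 20  {2,6,7,8,9} 10  {5,6,7,8,9} 2
  6 to go: {0,1,2,7,8,9} 26  {1,2,6,7,8,9} 30  {2,5,6,7,8,9} 12  {4,5,6,7,8,9} 2
  7 to go: {0,1,2,6,7,8,9} 56  {1,2,5,6,7,8,9} 42  {2,4,5,6,7,8,9} 14  {3,4,5,6,7,8,9} 2
  8 to go: {0,1,2,5,6,7,8,9} 98  {1,2,4,5,6,7,8,9} 56  {2,3,4,5,6,7,8,9} 16
  if 0:b drops first: 72 orders
  if 3:z drops first: 154 orders
heap linearizations: 226

226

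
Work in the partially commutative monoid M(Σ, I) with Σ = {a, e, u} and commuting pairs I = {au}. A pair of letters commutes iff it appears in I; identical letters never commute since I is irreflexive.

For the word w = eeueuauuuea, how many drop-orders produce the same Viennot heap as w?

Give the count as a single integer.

drop 0:e onto floor
drop 1:e onto {0:e}
drop 2:u onto {1:e}
drop 3:e onto {2:u}
drop 4:u onto {3:e}
drop 5:a onto {3:e}
drop 6:u onto {4:u}
drop 7:u onto {6:u}
drop 8:u onto {7:u}
drop 9:e onto {5:a, 8:u}
drop 10:a onto {9:e}
ground layer = {0:e}
drop-orders for the pieces not yet dropped (sum over which currently-grounded one goes next):
  1 to go: {10} 1
  2 to go: {9,10} 1
  3 to go: {5,9,10} 1  {8,9,10} 1
  4 to go: {5,8,9,10} 2  {7,8,9,10} 1
  5 to go: {5,7,8,9,10} 3  {6,7,8,9,10} 1
  6 to go: {4,6,7,8,9,10} 1  {5,6,7,8,9,10} 4
  7 to go: {4,5,6,7,8,9,10} 5
  8 to go: {3,4,5,6,7,8,9,10} 5
  9 to go: {2,3,4,5,6,7,8,9,10} 5
  if 0:e drops first: 5 orders

5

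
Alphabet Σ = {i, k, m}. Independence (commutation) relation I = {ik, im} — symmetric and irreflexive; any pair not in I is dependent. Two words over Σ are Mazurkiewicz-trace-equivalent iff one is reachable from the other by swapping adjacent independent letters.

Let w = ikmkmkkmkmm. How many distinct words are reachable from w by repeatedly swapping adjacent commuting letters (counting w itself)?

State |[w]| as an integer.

11

0(i) covers ∅
1(k) covers ∅
2(m) covers 1:k
3(k) covers 2:m
4(m) covers 3:k
5(k) covers 4:m
6(k) covers 5:k
7(m) covers 6:k
8(k) covers 7:m
9(m) covers 8:k
10(m) covers 9:m
floor of heap: 0:i, 1:k
completions by unplaced set U, small U first (add the entries for U minus each lowest piece of U):
  |U|=1: {0}:1  {10}:1
  |U|=2: {0,10}:2  {9,10}:1
  |U|=3: {0,9,10}:3  {8,9,10}:1
  |U|=4: {0,8,9,10}:4  {7,8,9,10}:1
  |U|=5: {0,7,8,9,10}:5  {6,7,8,9,10}:1
  |U|=6: {0,6,7,8,9,10}:6  {5,6,7,8,9,10}:1
  |U|=7: {0,5,6,7,8,9,10}:7  {4,5,6,7,8,9,10}:1
  |U|=8: {0,4,5,6,7,8,9,10}:8  {3,4,5,6,7,8,9,10}:1
  |U|=9: {0,3,4,5,6,7,8,9,10}:9  {2,3,4,5,6,7,8,9,10}:1
  start at 0(i): 1
  start at 1(k): 10
sum over floor = 11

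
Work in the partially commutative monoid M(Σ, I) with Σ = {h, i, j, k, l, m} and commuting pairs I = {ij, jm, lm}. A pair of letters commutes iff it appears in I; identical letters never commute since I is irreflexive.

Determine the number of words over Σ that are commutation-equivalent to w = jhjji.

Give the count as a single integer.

0(j) covers ∅
1(h) covers 0:j
2(j) covers 1:h
3(j) covers 2:j
4(i) covers 1:h
floor of heap: 0:j
completions by unplaced set U, small U first (add the entries for U minus each lowest piece of U):
  |U|=1: {3}:1  {4}:1
  |U|=2: {2,3}:1  {3,4}:2
  |U|=3: {2,3,4}:3
  start at 0(j): 3

3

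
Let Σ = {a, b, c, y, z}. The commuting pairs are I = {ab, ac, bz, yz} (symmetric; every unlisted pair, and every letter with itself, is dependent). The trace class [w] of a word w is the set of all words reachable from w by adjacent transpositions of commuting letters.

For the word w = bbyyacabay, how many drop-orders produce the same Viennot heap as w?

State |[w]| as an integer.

drop 0:b onto floor
drop 1:b onto {0:b}
drop 2:y onto {1:b}
drop 3:y onto {2:y}
drop 4:a onto {3:y}
drop 5:c onto {3:y}
drop 6:a onto {4:a}
drop 7:b onto {5:c}
drop 8:a onto {6:a}
drop 9:y onto {7:b, 8:a}
ground layer = {0:b}
drop-orders for the pieces not yet dropped (sum over which currently-grounded one goes next):
  1 to go: {9} 1
  2 to go: {7,9} 1  {8,9} 1
  3 to go: {5,7,9} 1  {6,8,9} 1  {7,8,9} 2
  4 to go: {4,6,8,9} 1  {5,7,8,9} 3  {6,7,8,9} 3
  5 to go: {4,6,7,8,9} 4  {5,6,7,8,9} 6
  6 to go: {4,5,6,7,8,9} 10
  7 to go: {3,4,5,6,7,8,9} 10
  8 to go: {2,3,4,5,6,7,8,9} 10
  if 0:b drops first: 10 orders

10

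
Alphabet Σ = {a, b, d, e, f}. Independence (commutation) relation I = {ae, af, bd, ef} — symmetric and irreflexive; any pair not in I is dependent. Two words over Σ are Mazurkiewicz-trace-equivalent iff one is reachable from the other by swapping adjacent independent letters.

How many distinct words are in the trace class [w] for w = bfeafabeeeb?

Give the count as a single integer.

0(b) covers ∅
1(f) covers 0:b
2(e) covers 0:b
3(a) covers 0:b
4(f) covers 1:f
5(a) covers 3:a
6(b) covers 2:e, 4:f, 5:a
7(e) covers 6:b
8(e) covers 7:e
9(e) covers 8:e
10(b) covers 9:e
floor of heap: 0:b
completions by unplaced set U, small U first (add the entries for U minus each lowest piece of U):
  |U|=1: {10}:1
  |U|=2: {9,10}:1
  |U|=3: {8,9,10}:1
  |U|=4: {7,8,9,10}:1
  |U|=5: {6,7,8,9,10}:1
  |U|=6: {2,6,7,8,9,10}:1  {4,6,7,8,9,10}:1  {5,6,7,8,9,10}:1
  |U|=7: {1,4,6,7,8,9,10}:1  {2,4,6,7,8,9,10}:2  {2,5,6,7,8,9,10}:2  {3,5,6,7,8,9,10}:1  {4,5,6,7,8,9,10}:2
  |U|=8: {1,2,4,6,7,8,9,10}:3  {1,4,5,6,7,8,9,10}:3  {2,3,5,6,7,8,9,10}:3  {2,4,5,6,7,8,9,10}:6  {3,4,5,6,7,8,9,10}:3
  |U|=9: {1,2,4,5,6,7,8,9,10}:12  {1,3,4,5,6,7,8,9,10}:6  {2,3,4,5,6,7,8,9,10}:12
  start at 0(b): 30

30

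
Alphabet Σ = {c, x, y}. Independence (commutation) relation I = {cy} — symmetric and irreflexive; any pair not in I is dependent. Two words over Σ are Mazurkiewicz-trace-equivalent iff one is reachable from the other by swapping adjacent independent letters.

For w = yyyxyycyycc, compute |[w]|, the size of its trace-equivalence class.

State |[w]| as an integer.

drop 0:y onto floor
drop 1:y onto {0:y}
drop 2:y onto {1:y}
drop 3:x onto {2:y}
drop 4:y onto {3:x}
drop 5:y onto {4:y}
drop 6:c onto {3:x}
drop 7:y onto {5:y}
drop 8:y onto {7:y}
drop 9:c onto {6:c}
drop 10:c onto {9:c}
ground layer = {0:y}
drop-orders for the pieces not yet dropped (sum over which currently-grounded one goes next):
  1 to go: {8} 1  {10} 1
  2 to go: {7,8} 1  {8,10} 2  {9,10} 1
  3 to go: {5,7,8} 1  {6,9,10} 1  {7,8,10} 3  {8,9,10} 3
  4 to go: {4,5,7,8} 1  {5,7,8,10} 4  {6,8,9,10} 4  {7,8,9,10} 6
  5 to go: {4,5,7,8,10} 5  {5,7,8,9,10} 10  {6,7,8,9,10} 10
  6 to go: {4,5,7,8,9,10} 15  {5,6,7,8,9,10} 20
  7 to go: {4,5,6,7,8,9,10} 35
  8 to go: {3,4,5,6,7,8,9,10} 35
  9 to go: {2,3,4,5,6,7,8,9,10} 35
  if 0:y drops first: 35 orders

35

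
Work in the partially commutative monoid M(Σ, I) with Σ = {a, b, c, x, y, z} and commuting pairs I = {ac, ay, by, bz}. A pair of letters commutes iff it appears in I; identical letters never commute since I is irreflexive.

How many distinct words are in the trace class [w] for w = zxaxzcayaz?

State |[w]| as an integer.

6

drop 0:z onto floor
drop 1:x onto {0:z}
drop 2:a onto {1:x}
drop 3:x onto {2:a}
drop 4:z onto {3:x}
drop 5:c onto {4:z}
drop 6:a onto {4:z}
drop 7:y onto {5:c}
drop 8:a onto {6:a}
drop 9:z onto {7:y, 8:a}
ground layer = {0:z}
drop-orders for the pieces not yet dropped (sum over which currently-grounded one goes next):
  1 to go: {9} 1
  2 to go: {7,9} 1  {8,9} 1
  3 to go: {5,7,9} 1  {6,8,9} 1  {7,8,9} 2
  4 to go: {5,7,8,9} 3  {6,7,8,9} 3
  5 to go: {5,6,7,8,9} 6
  6 to go: {4,5,6,7,8,9} 6
  7 to go: {3,4,5,6,7,8,9} 6
  8 to go: {2,3,4,5,6,7,8,9} 6
  if 0:z drops first: 6 orders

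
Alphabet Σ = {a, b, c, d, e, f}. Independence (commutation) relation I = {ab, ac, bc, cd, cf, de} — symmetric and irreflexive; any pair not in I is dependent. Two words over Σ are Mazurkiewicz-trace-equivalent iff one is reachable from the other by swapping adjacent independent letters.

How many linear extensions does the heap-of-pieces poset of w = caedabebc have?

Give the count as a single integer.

#0=c has no predecessor
#1=a has no predecessor
#2=e depends on [0:c, 1:a]
#3=d depends on [1:a]
#4=a depends on [2:e, 3:d]
#5=b depends on [2:e, 3:d]
#6=e depends on [4:a, 5:b]
#7=b depends on [6:e]
#8=c depends on [6:e]
sources: [0:c, 1:a]
N(rest) = Σ N(rest − s) over sources s of rest; N(one piece) = 1:
  size 1 → [7]=1  [8]=1
  size 2 → [7,8]=2
  size 3 → [6,7,8]=2
  size 4 → [4,6,7,8]=2  [5,6,7,8]=2
  size 5 → [4,5,6,7,8]=4
  size 6 → [2,4,5,6,7,8]=4  [3,4,5,6,7,8]=4
  size 7 → [0,2,4,5,6,7,8]=4  [2,3,4,5,6,7,8]=8
  first=0(c) contributes 8
  first=1(a) contributes 12
|[w]| = 20

20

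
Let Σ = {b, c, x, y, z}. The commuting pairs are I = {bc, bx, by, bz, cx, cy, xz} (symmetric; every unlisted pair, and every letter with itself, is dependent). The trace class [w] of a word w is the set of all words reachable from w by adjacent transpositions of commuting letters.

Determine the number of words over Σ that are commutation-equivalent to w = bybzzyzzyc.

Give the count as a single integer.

90

piece 0:b — minimal
piece 1:y — minimal
piece 2:b rests on {0:b}
piece 3:z rests on {1:y}
piece 4:z rests on {3:z}
piece 5:y rests on {4:z}
piece 6:z rests on {5:y}
piece 7:z rests on {6:z}
piece 8:y rests on {7:z}
piece 9:c rests on {7:z}
minimal pieces: {0:b, 1:y}
ways to finish when only these pieces remain (= sum over removing one remaining piece with nothing left below it):
  1 left: {2}→1  {8}→1  {9}→1
  2 left: {0,2}→1  {2,8}→2  {2,9}→2  {8,9}→2
  3 left: {0,2,8}→3  {0,2,9}→3  {2,8,9}→6  {7,8,9}→2
  4 left: {0,2,8,9}→12  {2,7,8,9}→8  {6,7,8,9}→2
  5 left: {0,2,7,8,9}→20  {2,6,7,8,9}→10  {5,6,7,8,9}→2
  6 left: {0,2,6,7,8,9}→30  {2,5,6,7,8,9}→12  {4,5,6,7,8,9}→2
  7 left: {0,2,5,6,7,8,9}→42  {2,4,5,6,7,8,9}→14  {3,4,5,6,7,8,9}→2
  8 left: {0,2,4,5,6,7,8,9}→56  {1,3,4,5,6,7,8,9}→2  {2,3,4,5,6,7,8,9}→16
  placing 0:b first → 18 extensions
  placing 1:y first → 72 extensions
total linear extensions = 90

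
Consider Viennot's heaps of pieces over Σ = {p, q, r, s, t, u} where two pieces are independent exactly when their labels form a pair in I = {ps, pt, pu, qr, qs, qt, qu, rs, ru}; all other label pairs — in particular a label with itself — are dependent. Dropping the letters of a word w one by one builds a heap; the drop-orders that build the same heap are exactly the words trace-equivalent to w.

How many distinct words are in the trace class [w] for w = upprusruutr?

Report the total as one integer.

126

0(u) covers ∅
1(p) covers ∅
2(p) covers 1:p
3(r) covers 2:p
4(u) covers 0:u
5(s) covers 4:u
6(r) covers 3:r
7(u) covers 5:s
8(u) covers 7:u
9(t) covers 6:r, 8:u
10(r) covers 9:t
floor of heap: 0:u, 1:p
completions by unplaced set U, small U first (add the entries for U minus each lowest piece of U):
  |U|=1: {10}:1
  |U|=2: {9,10}:1
  |U|=3: {6,9,10}:1  {8,9,10}:1
  |U|=4: {3,6,9,10}:1  {6,8,9,10}:2  {7,8,9,10}:1
  |U|=5: {2,3,6,9,10}:1  {3,6,8,9,10}:3  {5,7,8,9,10}:1  {6,7,8,9,10}:3
  |U|=6: {1,2,3,6,9,10}:1  {2,3,6,8,9,10}:4  {3,6,7,8,9,10}:6  {4,5,7,8,9,10}:1  {5,6,7,8,9,10}:4
  |U|=7: {0,4,5,7,8,9,10}:1  {1,2,3,6,8,9,10}:5  {2,3,6,7,8,9,10}:10  {3,5,6,7,8,9,10}:10  {4,5,6,7,8,9,10}:5
  |U|=8: {0,4,5,6,7,8,9,10}:6  {1,2,3,6,7,8,9,10}:15  {2,3,5,6,7,8,9,10}:20  {3,4,5,6,7,8,9,10}:15
  |U|=9: {0,3,4,5,6,7,8,9,10}:21  {1,2,3,5,6,7,8,9,10}:35  {2,3,4,5,6,7,8,9,10}:35
  start at 0(u): 70
  start at 1(p): 56
sum over floor = 126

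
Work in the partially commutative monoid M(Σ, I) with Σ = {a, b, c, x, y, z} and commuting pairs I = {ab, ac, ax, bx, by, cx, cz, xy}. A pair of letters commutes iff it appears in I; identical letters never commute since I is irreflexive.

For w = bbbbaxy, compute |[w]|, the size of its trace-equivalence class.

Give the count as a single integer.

0(b) covers ∅
1(b) covers 0:b
2(b) covers 1:b
3(b) covers 2:b
4(a) covers ∅
5(x) covers ∅
6(y) covers 4:a
floor of heap: 0:b, 4:a, 5:x
completions by unplaced set U, small U first (add the entries for U minus each lowest piece of U):
  |U|=1: {3}:1  {5}:1  {6}:1
  |U|=2: {2,3}:1  {3,5}:2  {3,6}:2  {4,6}:1  {5,6}:2
  |U|=3: {1,2,3}:1  {2,3,5}:3  {2,3,6}:3  {3,4,6}:3  {3,5,6}:6  {4,5,6}:3
  |U|=4: {0,1,2,3}:1  {1,2,3,5}:4  {1,2,3,6}:4  {2,3,4,6}:6  {2,3,5,6}:12  {3,4,5,6}:12
  |U|=5: {0,1,2,3,5}:5  {0,1,2,3,6}:5  {1,2,3,4,6}:10  {1,2,3,5,6}:20  {2,3,4,5,6}:30
  start at 0(b): 60
  start at 4(a): 30
  start at 5(x): 15
sum over floor = 105

105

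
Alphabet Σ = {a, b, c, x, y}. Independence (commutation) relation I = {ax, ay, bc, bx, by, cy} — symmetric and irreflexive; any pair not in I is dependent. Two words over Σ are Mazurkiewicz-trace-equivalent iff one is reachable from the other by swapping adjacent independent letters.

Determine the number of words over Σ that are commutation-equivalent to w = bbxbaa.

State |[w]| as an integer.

0(b) covers ∅
1(b) covers 0:b
2(x) covers ∅
3(b) covers 1:b
4(a) covers 3:b
5(a) covers 4:a
floor of heap: 0:b, 2:x
completions by unplaced set U, small U first (add the entries for U minus each lowest piece of U):
  |U|=1: {2}:1  {5}:1
  |U|=2: {2,5}:2  {4,5}:1
  |U|=3: {2,4,5}:3  {3,4,5}:1
  |U|=4: {1,3,4,5}:1  {2,3,4,5}:4
  start at 0(b): 5
  start at 2(x): 1
sum over floor = 6

6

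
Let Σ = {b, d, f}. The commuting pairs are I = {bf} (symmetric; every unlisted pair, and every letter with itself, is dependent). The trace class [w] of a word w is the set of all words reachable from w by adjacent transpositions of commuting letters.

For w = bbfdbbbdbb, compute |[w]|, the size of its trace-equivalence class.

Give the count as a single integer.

3

piece 0:b — minimal
piece 1:b rests on {0:b}
piece 2:f — minimal
piece 3:d rests on {1:b, 2:f}
piece 4:b rests on {3:d}
piece 5:b rests on {4:b}
piece 6:b rests on {5:b}
piece 7:d rests on {6:b}
piece 8:b rests on {7:d}
piece 9:b rests on {8:b}
minimal pieces: {0:b, 2:f}
ways to finish when only these pieces remain (= sum over removing one remaining piece with nothing left below it):
  1 left: {9}→1
  2 left: {8,9}→1
  3 left: {7,8,9}→1
  4 left: {6,7,8,9}→1
  5 left: {5,6,7,8,9}→1
  6 left: {4,5,6,7,8,9}→1
  7 left: {3,4,5,6,7,8,9}→1
  8 left: {1,3,4,5,6,7,8,9}→1  {2,3,4,5,6,7,8,9}→1
  placing 0:b first → 2 extensions
  placing 2:f first → 1 extensions
total linear extensions = 3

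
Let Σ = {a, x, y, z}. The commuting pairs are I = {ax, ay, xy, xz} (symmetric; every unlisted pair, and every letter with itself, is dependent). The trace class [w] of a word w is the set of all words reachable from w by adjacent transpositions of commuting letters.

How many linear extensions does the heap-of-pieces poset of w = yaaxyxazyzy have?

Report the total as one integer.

550

drop 0:y onto floor
drop 1:a onto floor
drop 2:a onto {1:a}
drop 3:x onto floor
drop 4:y onto {0:y}
drop 5:x onto {3:x}
drop 6:a onto {2:a}
drop 7:z onto {4:y, 6:a}
drop 8:y onto {7:z}
drop 9:z onto {8:y}
drop 10:y onto {9:z}
ground layer = {0:y, 1:a, 3:x}
drop-orders for the pieces not yet dropped (sum over which currently-grounded one goes next):
  1 to go: {5} 1  {10} 1
  2 to go: {3,5} 1  {5,10} 2  {9,10} 1
  3 to go: {3,5,10} 3  {5,9,10} 3  {8,9,10} 1
  4 to go: {3,5,9,10} 6  {5,8,9,10} 4  {7,8,9,10} 1
  5 to go: {3,5,8,9,10} 10  {4,7,8,9,10} 1  {5,7,8,9,10} 5  {6,7,8,9,10} 1
  6 to go: {0,4,7,8,9,10} 1  {2,6,7,8,9,10} 1  {3,5,7,8,9,10} 15  {4,5,7,8,9,10} 6  {4,6,7,8,9,10} 2  {5,6,7,8,9,10} 6
  7 to go: {0,4,5,7,8,9,10} 7  {0,4,6,7,8,9,10} 3  {1,2,6,7,8,9,10} 1  {2,4,6,7,8,9,10} 3  {2,5,6,7,8,9,10} 7  {3,4,5,7,8,9,10} 21  {3,5,6,7,8,9,10} 21  {4,5,6,7,8,9,10} 14
  8 to go: {0,2,4,6,7,8,9,10} 6  {0,3,4,5,7,8,9,10} 28  {0,4,5,6,7,8,9,10} 24  {1,2,4,6,7,8,9,10} 4  {1,2,5,6,7,8,9,10} 8  {2,3,5,6,7,8,9,10} 28  {2,4,5,6,7,8,9,10} 24  {3,4,5,6,7,8,9,10} 56
  9 to go: {0,1,2,4,6,7,8,9,10} 10  {0,2,4,5,6,7,8,9,10} 54  {0,3,4,5,6,7,8,9,10} 108  {1,2,3,5,6,7,8,9,10} 36  {1,2,4,5,6,7,8,9,10} 36  {2,3,4,5,6,7,8,9,10} 108
  if 0:y drops first: 180 orders
  if 1:a drops first: 270 orders
  if 3:x drops first: 100 orders
heap linearizations: 550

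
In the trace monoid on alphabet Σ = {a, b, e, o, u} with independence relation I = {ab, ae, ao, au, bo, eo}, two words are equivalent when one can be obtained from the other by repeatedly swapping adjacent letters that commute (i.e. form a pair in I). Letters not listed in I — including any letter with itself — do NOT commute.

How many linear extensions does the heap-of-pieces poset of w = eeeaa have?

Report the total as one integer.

10

0(e) covers ∅
1(e) covers 0:e
2(e) covers 1:e
3(a) covers ∅
4(a) covers 3:a
floor of heap: 0:e, 3:a
completions by unplaced set U, small U first (add the entries for U minus each lowest piece of U):
  |U|=1: {2}:1  {4}:1
  |U|=2: {1,2}:1  {2,4}:2  {3,4}:1
  |U|=3: {0,1,2}:1  {1,2,4}:3  {2,3,4}:3
  start at 0(e): 6
  start at 3(a): 4
sum over floor = 10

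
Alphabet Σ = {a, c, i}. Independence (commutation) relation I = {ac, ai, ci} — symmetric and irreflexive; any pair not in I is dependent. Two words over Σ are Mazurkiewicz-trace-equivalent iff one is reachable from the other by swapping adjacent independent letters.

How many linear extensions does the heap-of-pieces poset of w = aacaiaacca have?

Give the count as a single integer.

0(a) covers ∅
1(a) covers 0:a
2(c) covers ∅
3(a) covers 1:a
4(i) covers ∅
5(a) covers 3:a
6(a) covers 5:a
7(c) covers 2:c
8(c) covers 7:c
9(a) covers 6:a
floor of heap: 0:a, 2:c, 4:i
completions by unplaced set U, small U first (add the entries for U minus each lowest piece of U):
  |U|=1: {4}:1  {8}:1  {9}:1
  |U|=2: {4,8}:2  {4,9}:2  {6,9}:1  {7,8}:1  {8,9}:2
  |U|=3: {2,7,8}:1  {4,6,9}:3  {4,7,8}:3  {4,8,9}:6  {5,6,9}:1  {6,8,9}:3  {7,8,9}:3
  |U|=4: {2,4,7,8}:4  {2,7,8,9}:4  {3,5,6,9}:1  {4,5,6,9}:4  {4,6,8,9}:12  {4,7,8,9}:12  {5,6,8,9}:4  {6,7,8,9}:6
  |U|=5: {1,3,5,6,9}:1  {2,4,7,8,9}:20  {2,6,7,8,9}:10  {3,4,5,6,9}:5  {3,5,6,8,9}:5  {4,5,6,8,9}:20  {4,6,7,8,9}:30  {5,6,7,8,9}:10
  |U|=6: {0,1,3,5,6,9}:1  {1,3,4,5,6,9}:6  {1,3,5,6,8,9}:6  {2,4,6,7,8,9}:60  {2,5,6,7,8,9}:20  {3,4,5,6,8,9}:30  {3,5,6,7,8,9}:15  {4,5,6,7,8,9}:60
  |U|=7: {0,1,3,4,5,6,9}:7  {0,1,3,5,6,8,9}:7  {1,3,4,5,6,8,9}:42  {1,3,5,6,7,8,9}:21  {2,3,5,6,7,8,9}:35  {2,4,5,6,7,8,9}:140  {3,4,5,6,7,8,9}:105
  |U|=8: {0,1,3,4,5,6,8,9}:56  {0,1,3,5,6,7,8,9}:28  {1,2,3,5,6,7,8,9}:56  {1,3,4,5,6,7,8,9}:168  {2,3,4,5,6,7,8,9}:280
  start at 0(a): 504
  start at 2(c): 252
  start at 4(i): 84
sum over floor = 840

840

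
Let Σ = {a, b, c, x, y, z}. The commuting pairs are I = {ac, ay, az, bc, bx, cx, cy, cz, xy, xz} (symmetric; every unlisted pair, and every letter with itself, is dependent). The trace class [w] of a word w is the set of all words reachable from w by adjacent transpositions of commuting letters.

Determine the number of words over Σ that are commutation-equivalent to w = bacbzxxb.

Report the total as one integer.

80

piece 0:b — minimal
piece 1:a rests on {0:b}
piece 2:c — minimal
piece 3:b rests on {1:a}
piece 4:z rests on {3:b}
piece 5:x rests on {1:a}
piece 6:x rests on {5:x}
piece 7:b rests on {4:z}
minimal pieces: {0:b, 2:c}
ways to finish when only these pieces remain (= sum over removing one remaining piece with nothing left below it):
  1 left: {2}→1  {6}→1  {7}→1
  2 left: {2,6}→2  {2,7}→2  {4,7}→1  {5,6}→1  {6,7}→2
  3 left: {2,4,7}→3  {2,5,6}→3  {2,6,7}→6  {3,4,7}→1  {4,6,7}→3  {5,6,7}→3
  4 left: {2,3,4,7}→4  {2,4,6,7}→12  {2,5,6,7}→12  {3,4,6,7}→4  {4,5,6,7}→6
  5 left: {2,3,4,6,7}→20  {2,4,5,6,7}→30  {3,4,5,6,7}→10
  6 left: {1,3,4,5,6,7}→10  {2,3,4,5,6,7}→60
  placing 0:b first → 70 extensions
  placing 2:c first → 10 extensions
total linear extensions = 80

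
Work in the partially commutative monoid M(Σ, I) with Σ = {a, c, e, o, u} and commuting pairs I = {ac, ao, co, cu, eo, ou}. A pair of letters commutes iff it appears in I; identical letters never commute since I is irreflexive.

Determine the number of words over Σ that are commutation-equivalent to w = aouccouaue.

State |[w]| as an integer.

0(a) covers ∅
1(o) covers ∅
2(u) covers 0:a
3(c) covers ∅
4(c) covers 3:c
5(o) covers 1:o
6(u) covers 2:u
7(a) covers 6:u
8(u) covers 7:a
9(e) covers 4:c, 8:u
floor of heap: 0:a, 1:o, 3:c
completions by unplaced set U, small U first (add the entries for U minus each lowest piece of U):
  |U|=1: {5}:1  {9}:1
  |U|=2: {1,5}:1  {4,9}:1  {5,9}:2  {8,9}:1
  |U|=3: {1,5,9}:3  {3,4,9}:1  {4,5,9}:3  {4,8,9}:2  {5,8,9}:3  {7,8,9}:1
  |U|=4: {1,4,5,9}:6  {1,5,8,9}:6  {3,4,5,9}:4  {3,4,8,9}:3  {4,5,8,9}:8  {4,7,8,9}:3  {5,7,8,9}:4  {6,7,8,9}:1
  |U|=5: {1,3,4,5,9}:10  {1,4,5,8,9}:20  {1,5,7,8,9}:10  {2,6,7,8,9}:1  {3,4,5,8,9}:15  {3,4,7,8,9}:6  {4,5,7,8,9}:15  {4,6,7,8,9}:4  {5,6,7,8,9}:5
  |U|=6: {0,2,6,7,8,9}:1  {1,3,4,5,8,9}:45  {1,4,5,7,8,9}:45  {1,5,6,7,8,9}:15  {2,4,6,7,8,9}:5  {2,5,6,7,8,9}:6  {3,4,5,7,8,9}:36  {3,4,6,7,8,9}:10  {4,5,6,7,8,9}:24
  |U|=7: {0,2,4,6,7,8,9}:6  {0,2,5,6,7,8,9}:7  {1,2,5,6,7,8,9}:21  {1,3,4,5,7,8,9}:126  {1,4,5,6,7,8,9}:84  {2,3,4,6,7,8,9}:15  {2,4,5,6,7,8,9}:35  {3,4,5,6,7,8,9}:70
  |U|=8: {0,1,2,5,6,7,8,9}:28  {0,2,3,4,6,7,8,9}:21  {0,2,4,5,6,7,8,9}:48  {1,2,4,5,6,7,8,9}:140  {1,3,4,5,6,7,8,9}:280  {2,3,4,5,6,7,8,9}:120
  start at 0(a): 540
  start at 1(o): 189
  start at 3(c): 216
sum over floor = 945

945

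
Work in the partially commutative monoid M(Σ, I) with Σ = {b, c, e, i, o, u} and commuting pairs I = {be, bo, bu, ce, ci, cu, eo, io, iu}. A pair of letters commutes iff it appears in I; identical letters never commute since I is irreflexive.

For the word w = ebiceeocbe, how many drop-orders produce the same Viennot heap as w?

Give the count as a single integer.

190

#0=e has no predecessor
#1=b has no predecessor
#2=i depends on [0:e, 1:b]
#3=c depends on [1:b]
#4=e depends on [2:i]
#5=e depends on [4:e]
#6=o depends on [3:c]
#7=c depends on [6:o]
#8=b depends on [2:i, 7:c]
#9=e depends on [5:e]
sources: [0:e, 1:b]
N(rest) = Σ N(rest − s) over sources s of rest; N(one piece) = 1:
  size 1 → [8]=1  [9]=1
  size 2 → [5,9]=1  [7,8]=1  [8,9]=2
  size 3 → [4,5,9]=1  [5,8,9]=3  [6,7,8]=1  [7,8,9]=3
  size 4 → [3,6,7,8]=1  [4,5,8,9]=4  [5,7,8,9]=6  [6,7,8,9]=4
  size 5 → [2,4,5,8,9]=4  [3,6,7,8,9]=5  [4,5,7,8,9]=10  [5,6,7,8,9]=10
  size 6 → [0,2,4,5,8,9]=4  [2,4,5,7,8,9]=14  [3,5,6,7,8,9]=15  [4,5,6,7,8,9]=20
  size 7 → [0,2,4,5,7,8,9]=18  [2,4,5,6,7,8,9]=34  [3,4,5,6,7,8,9]=35
  size 8 → [0,2,4,5,6,7,8,9]=52  [2,3,4,5,6,7,8,9]=69
  first=0(e) contributes 69
  first=1(b) contributes 121
|[w]| = 190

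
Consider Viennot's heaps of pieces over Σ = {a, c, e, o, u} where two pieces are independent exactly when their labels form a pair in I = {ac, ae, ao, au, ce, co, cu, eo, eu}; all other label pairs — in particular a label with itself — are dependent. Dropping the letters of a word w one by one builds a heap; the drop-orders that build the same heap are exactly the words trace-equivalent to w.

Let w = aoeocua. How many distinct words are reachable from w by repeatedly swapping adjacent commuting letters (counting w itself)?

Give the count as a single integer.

420

0(a) covers ∅
1(o) covers ∅
2(e) covers ∅
3(o) covers 1:o
4(c) covers ∅
5(u) covers 3:o
6(a) covers 0:a
floor of heap: 0:a, 1:o, 2:e, 4:c
completions by unplaced set U, small U first (add the entries for U minus each lowest piece of U):
  |U|=1: {2}:1  {4}:1  {5}:1  {6}:1
  |U|=2: {0,6}:1  {2,4}:2  {2,5}:2  {2,6}:2  {3,5}:1  {4,5}:2  {4,6}:2  {5,6}:2
  |U|=3: {0,2,6}:3  {0,4,6}:3  {0,5,6}:3  {1,3,5}:1  {2,3,5}:3  {2,4,5}:6  {2,4,6}:6  {2,5,6}:6  {3,4,5}:3  {3,5,6}:3  {4,5,6}:6
  |U|=4: {0,2,4,6}:12  {0,2,5,6}:12  {0,3,5,6}:6  {0,4,5,6}:12  {1,2,3,5}:4  {1,3,4,5}:4  {1,3,5,6}:4  {2,3,4,5}:12  {2,3,5,6}:12  {2,4,5,6}:24  {3,4,5,6}:12
  |U|=5: {0,1,3,5,6}:10  {0,2,3,5,6}:30  {0,2,4,5,6}:60  {0,3,4,5,6}:30  {1,2,3,4,5}:20  {1,2,3,5,6}:20  {1,3,4,5,6}:20  {2,3,4,5,6}:60
  start at 0(a): 120
  start at 1(o): 180
  start at 2(e): 60
  start at 4(c): 60
sum over floor = 420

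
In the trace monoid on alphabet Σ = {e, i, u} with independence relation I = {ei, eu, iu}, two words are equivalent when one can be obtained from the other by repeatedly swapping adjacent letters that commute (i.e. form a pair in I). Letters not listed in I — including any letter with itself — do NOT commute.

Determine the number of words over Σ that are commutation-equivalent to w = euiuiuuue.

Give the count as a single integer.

756

#0=e has no predecessor
#1=u has no predecessor
#2=i has no predecessor
#3=u depends on [1:u]
#4=i depends on [2:i]
#5=u depends on [3:u]
#6=u depends on [5:u]
#7=u depends on [6:u]
#8=e depends on [0:e]
sources: [0:e, 1:u, 2:i]
N(rest) = Σ N(rest − s) over sources s of rest; N(one piece) = 1:
  size 1 → [4]=1  [7]=1  [8]=1
  size 2 → [0,8]=1  [2,4]=1  [4,7]=2  [4,8]=2  [6,7]=1  [7,8]=2
  size 3 → [0,4,8]=3  [0,7,8]=3  [2,4,7]=3  [2,4,8]=3  [4,6,7]=3  [4,7,8]=6  [5,6,7]=1  [6,7,8]=3
  size 4 → [0,2,4,8]=6  [0,4,7,8]=12  [0,6,7,8]=6  [2,4,6,7]=6  [2,4,7,8]=12  [3,5,6,7]=1  [4,5,6,7]=4  [4,6,7,8]=12  [5,6,7,8]=4
  size 5 → [0,2,4,7,8]=30  [0,4,6,7,8]=30  [0,5,6,7,8]=10  [1,3,5,6,7]=1  [2,4,5,6,7]=10  [2,4,6,7,8]=30  [3,4,5,6,7]=5  [3,5,6,7,8]=5  [4,5,6,7,8]=20
  size 6 → [0,2,4,6,7,8]=90  [0,3,5,6,7,8]=15  [0,4,5,6,7,8]=60  [1,3,4,5,6,7]=6  [1,3,5,6,7,8]=6  [2,3,4,5,6,7]=15  [2,4,5,6,7,8]=60  [3,4,5,6,7,8]=30
  size 7 → [0,1,3,5,6,7,8]=21  [0,2,4,5,6,7,8]=210  [0,3,4,5,6,7,8]=105  [1,2,3,4,5,6,7]=21  [1,3,4,5,6,7,8]=42  [2,3,4,5,6,7,8]=105
  first=0(e) contributes 168
  first=1(u) contributes 420
  first=2(i) contributes 168
|[w]| = 756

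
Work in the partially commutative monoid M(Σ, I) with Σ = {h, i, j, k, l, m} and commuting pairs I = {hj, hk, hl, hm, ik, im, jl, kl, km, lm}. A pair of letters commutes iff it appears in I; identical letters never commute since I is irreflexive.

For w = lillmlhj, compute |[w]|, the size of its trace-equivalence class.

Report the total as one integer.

#0=l has no predecessor
#1=i depends on [0:l]
#2=l depends on [1:i]
#3=l depends on [2:l]
#4=m has no predecessor
#5=l depends on [3:l]
#6=h depends on [1:i]
#7=j depends on [1:i, 4:m]
sources: [0:l, 4:m]
N(rest) = Σ N(rest − s) over sources s of rest; N(one piece) = 1:
  size 1 → [5]=1  [6]=1  [7]=1
  size 2 → [3,5]=1  [4,7]=1  [5,6]=2  [5,7]=2  [6,7]=2
  size 3 → [2,3,5]=1  [3,5,6]=3  [3,5,7]=3  [4,5,7]=3  [4,6,7]=3  [5,6,7]=6
  size 4 → [2,3,5,6]=4  [2,3,5,7]=4  [3,4,5,7]=6  [3,5,6,7]=12  [4,5,6,7]=12
  size 5 → [2,3,4,5,7]=10  [2,3,5,6,7]=20  [3,4,5,6,7]=30
  size 6 → [1,2,3,5,6,7]=20  [2,3,4,5,6,7]=60
  first=0(l) contributes 80
  first=4(m) contributes 20
|[w]| = 100

100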